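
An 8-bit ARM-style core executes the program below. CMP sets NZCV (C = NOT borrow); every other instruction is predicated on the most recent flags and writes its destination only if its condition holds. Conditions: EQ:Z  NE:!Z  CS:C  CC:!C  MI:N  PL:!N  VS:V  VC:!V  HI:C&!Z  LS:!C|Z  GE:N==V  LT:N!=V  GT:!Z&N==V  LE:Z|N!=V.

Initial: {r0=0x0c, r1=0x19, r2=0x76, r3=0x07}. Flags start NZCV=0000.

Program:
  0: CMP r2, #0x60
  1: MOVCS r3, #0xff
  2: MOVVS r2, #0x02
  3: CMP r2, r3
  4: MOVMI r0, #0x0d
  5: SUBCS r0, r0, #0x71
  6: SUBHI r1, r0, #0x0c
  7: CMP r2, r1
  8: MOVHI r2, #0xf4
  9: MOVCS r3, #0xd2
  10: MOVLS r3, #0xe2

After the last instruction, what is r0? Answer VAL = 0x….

[0] flags=0010 → (cmp)
[1] flags=0010 CS?T → r3=0xff
[2] flags=0010 VS?F → skip
[3] flags=0000 → (cmp)
[4] flags=0000 MI?F → skip
[5] flags=0000 CS?F → skip
[6] flags=0000 HI?F → skip
[7] flags=0010 → (cmp)
[8] flags=0010 HI?T → r2=0xf4
[9] flags=0010 CS?T → r3=0xd2
[10] flags=0010 LS?F → skip

VAL = 0x0c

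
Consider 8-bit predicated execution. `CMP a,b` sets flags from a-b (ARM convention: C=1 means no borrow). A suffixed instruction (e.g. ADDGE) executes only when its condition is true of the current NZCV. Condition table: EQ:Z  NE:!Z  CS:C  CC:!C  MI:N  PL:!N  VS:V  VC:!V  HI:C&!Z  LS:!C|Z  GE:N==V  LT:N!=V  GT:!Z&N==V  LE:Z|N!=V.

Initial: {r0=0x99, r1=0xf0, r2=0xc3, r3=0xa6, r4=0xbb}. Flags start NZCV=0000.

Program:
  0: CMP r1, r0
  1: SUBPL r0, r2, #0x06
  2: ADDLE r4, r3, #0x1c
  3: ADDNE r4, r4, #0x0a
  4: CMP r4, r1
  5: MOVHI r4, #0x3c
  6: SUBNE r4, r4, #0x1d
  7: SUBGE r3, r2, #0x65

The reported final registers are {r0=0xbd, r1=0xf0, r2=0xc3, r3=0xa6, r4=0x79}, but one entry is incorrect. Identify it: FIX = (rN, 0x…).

[0] flags=0010 → (cmp)
[1] flags=0010 PL?T → r0=0xbd
[2] flags=0010 LE?F → skip
[3] flags=0010 NE?T → r4=0xc5
[4] flags=1000 → (cmp)
[5] flags=1000 HI?F → skip
[6] flags=1000 NE?T → r4=0xa8
[7] flags=1000 GE?F → skip

FIX = (r4, 0xa8)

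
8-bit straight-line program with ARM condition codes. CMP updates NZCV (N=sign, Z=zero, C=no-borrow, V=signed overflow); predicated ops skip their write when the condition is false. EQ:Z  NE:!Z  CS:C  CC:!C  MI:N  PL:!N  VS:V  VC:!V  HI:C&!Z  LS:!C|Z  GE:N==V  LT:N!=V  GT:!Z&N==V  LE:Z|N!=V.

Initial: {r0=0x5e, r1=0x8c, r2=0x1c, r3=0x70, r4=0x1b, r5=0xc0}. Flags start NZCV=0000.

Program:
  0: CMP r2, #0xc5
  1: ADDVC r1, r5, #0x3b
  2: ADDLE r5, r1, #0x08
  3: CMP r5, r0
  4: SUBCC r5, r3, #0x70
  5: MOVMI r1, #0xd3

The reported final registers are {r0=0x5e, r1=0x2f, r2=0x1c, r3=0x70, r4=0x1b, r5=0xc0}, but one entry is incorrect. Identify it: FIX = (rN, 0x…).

[0] flags=0000 → (cmp)
[1] flags=0000 VC?T → r1=0xfb
[2] flags=0000 LE?F → skip
[3] flags=0011 → (cmp)
[4] flags=0011 CC?F → skip
[5] flags=0011 MI?F → skip

FIX = (r1, 0xfb)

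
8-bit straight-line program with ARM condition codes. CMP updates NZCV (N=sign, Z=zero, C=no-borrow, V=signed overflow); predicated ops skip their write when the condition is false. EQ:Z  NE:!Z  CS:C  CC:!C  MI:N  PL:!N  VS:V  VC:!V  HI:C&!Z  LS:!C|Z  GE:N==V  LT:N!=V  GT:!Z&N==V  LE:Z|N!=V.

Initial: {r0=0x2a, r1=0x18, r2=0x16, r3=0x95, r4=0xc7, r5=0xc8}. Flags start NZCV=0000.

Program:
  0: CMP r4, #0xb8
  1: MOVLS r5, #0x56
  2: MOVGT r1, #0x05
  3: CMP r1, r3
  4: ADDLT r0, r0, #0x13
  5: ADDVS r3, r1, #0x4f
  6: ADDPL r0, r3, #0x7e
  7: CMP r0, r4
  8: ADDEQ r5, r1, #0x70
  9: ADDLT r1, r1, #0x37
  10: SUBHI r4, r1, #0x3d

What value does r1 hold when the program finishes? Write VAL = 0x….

VAL = 0x05

0: ✓ CMP  NZCV=0010
1: · MOVLS
2: ✓ MOVGT  r1←0x05
3: ✓ CMP  NZCV=0000
4: · ADDLT
5: · ADDVS
6: ✓ ADDPL  r0←0x13
7: ✓ CMP  NZCV=0000
8: · ADDEQ
9: · ADDLT
10: · SUBHI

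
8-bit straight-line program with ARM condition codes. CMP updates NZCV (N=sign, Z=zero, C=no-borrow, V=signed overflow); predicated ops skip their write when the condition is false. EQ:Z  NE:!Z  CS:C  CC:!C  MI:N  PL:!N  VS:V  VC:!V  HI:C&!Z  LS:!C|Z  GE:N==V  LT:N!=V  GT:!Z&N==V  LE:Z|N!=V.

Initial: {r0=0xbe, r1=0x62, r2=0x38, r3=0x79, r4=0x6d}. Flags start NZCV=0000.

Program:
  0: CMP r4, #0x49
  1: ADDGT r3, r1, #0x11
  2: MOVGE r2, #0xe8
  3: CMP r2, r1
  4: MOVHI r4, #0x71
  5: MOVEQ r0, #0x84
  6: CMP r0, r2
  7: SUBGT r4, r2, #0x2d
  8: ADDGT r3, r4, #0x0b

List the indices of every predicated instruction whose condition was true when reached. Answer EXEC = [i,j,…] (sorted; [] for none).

0: ✓ CMP  NZCV=0010
1: ✓ ADDGT  r3←0x73
2: ✓ MOVGE  r2←0xe8
3: ✓ CMP  NZCV=1010
4: ✓ MOVHI  r4←0x71
5: · MOVEQ
6: ✓ CMP  NZCV=1000
7: · SUBGT
8: · ADDGT

EXEC = [1,2,4]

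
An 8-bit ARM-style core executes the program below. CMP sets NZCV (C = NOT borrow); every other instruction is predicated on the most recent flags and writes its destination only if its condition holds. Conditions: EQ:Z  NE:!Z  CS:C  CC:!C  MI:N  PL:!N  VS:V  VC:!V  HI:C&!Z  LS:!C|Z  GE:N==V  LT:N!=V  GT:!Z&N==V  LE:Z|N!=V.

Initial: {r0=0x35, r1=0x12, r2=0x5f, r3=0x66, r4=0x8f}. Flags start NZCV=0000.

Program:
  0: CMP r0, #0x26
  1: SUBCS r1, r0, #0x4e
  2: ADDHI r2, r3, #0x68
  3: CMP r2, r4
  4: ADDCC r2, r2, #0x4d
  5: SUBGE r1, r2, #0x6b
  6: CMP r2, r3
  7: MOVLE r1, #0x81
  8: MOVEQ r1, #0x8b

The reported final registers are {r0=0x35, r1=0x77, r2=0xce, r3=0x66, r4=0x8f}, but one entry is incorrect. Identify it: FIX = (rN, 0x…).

0: ✓ CMP  NZCV=0010
1: ✓ SUBCS  r1←0xe7
2: ✓ ADDHI  r2←0xce
3: ✓ CMP  NZCV=0010
4: · ADDCC
5: ✓ SUBGE  r1←0x63
6: ✓ CMP  NZCV=0011
7: ✓ MOVLE  r1←0x81
8: · MOVEQ

FIX = (r1, 0x81)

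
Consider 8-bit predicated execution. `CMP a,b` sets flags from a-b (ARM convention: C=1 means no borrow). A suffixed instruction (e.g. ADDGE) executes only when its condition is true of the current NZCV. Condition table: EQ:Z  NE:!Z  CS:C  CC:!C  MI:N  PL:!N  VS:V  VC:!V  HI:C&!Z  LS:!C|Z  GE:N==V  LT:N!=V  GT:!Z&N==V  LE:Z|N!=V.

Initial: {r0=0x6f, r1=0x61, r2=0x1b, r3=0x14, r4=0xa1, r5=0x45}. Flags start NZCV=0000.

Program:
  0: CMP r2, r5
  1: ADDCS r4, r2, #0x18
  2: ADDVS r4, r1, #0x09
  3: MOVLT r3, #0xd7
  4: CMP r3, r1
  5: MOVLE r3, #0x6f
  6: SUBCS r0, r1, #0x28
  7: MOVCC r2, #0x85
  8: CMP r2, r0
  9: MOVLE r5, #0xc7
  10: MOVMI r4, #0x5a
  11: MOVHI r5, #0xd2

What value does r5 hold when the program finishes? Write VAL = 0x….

0: ✓ CMP  NZCV=1000
1: · ADDCS
2: · ADDVS
3: ✓ MOVLT  r3←0xd7
4: ✓ CMP  NZCV=0011
5: ✓ MOVLE  r3←0x6f
6: ✓ SUBCS  r0←0x39
7: · MOVCC
8: ✓ CMP  NZCV=1000
9: ✓ MOVLE  r5←0xc7
10: ✓ MOVMI  r4←0x5a
11: · MOVHI

VAL = 0xc7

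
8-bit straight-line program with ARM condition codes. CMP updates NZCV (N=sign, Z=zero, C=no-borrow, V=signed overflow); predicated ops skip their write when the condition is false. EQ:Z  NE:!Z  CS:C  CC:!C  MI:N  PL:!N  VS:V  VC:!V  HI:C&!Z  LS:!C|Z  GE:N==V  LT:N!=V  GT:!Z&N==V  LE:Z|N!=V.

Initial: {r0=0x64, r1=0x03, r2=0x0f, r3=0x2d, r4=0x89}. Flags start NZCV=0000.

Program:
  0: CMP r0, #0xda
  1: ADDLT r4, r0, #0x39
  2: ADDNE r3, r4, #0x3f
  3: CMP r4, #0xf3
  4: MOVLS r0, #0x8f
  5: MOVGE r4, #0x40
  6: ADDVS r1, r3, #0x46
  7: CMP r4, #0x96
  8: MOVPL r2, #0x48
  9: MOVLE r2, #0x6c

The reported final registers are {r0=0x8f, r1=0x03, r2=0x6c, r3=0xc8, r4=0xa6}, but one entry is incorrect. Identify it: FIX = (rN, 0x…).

[0] flags=1001 → (cmp)
[1] flags=1001 LT?F → skip
[2] flags=1001 NE?T → r3=0xc8
[3] flags=1000 → (cmp)
[4] flags=1000 LS?T → r0=0x8f
[5] flags=1000 GE?F → skip
[6] flags=1000 VS?F → skip
[7] flags=1000 → (cmp)
[8] flags=1000 PL?F → skip
[9] flags=1000 LE?T → r2=0x6c

FIX = (r4, 0x89)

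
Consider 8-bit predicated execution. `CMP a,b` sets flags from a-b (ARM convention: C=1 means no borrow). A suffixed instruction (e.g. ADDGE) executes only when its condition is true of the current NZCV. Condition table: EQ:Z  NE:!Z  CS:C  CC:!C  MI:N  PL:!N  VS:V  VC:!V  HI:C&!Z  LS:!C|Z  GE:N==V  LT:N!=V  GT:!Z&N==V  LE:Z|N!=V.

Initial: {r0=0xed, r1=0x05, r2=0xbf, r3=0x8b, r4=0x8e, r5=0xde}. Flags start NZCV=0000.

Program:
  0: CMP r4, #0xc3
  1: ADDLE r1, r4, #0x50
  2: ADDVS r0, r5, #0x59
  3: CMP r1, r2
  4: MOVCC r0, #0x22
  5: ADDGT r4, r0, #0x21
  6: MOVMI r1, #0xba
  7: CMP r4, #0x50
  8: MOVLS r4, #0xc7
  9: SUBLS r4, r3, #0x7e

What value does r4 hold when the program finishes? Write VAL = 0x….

[0] flags=1000 → (cmp)
[1] flags=1000 LE?T → r1=0xde
[2] flags=1000 VS?F → skip
[3] flags=0010 → (cmp)
[4] flags=0010 CC?F → skip
[5] flags=0010 GT?T → r4=0x0e
[6] flags=0010 MI?F → skip
[7] flags=1000 → (cmp)
[8] flags=1000 LS?T → r4=0xc7
[9] flags=1000 LS?T → r4=0x0d

VAL = 0x0d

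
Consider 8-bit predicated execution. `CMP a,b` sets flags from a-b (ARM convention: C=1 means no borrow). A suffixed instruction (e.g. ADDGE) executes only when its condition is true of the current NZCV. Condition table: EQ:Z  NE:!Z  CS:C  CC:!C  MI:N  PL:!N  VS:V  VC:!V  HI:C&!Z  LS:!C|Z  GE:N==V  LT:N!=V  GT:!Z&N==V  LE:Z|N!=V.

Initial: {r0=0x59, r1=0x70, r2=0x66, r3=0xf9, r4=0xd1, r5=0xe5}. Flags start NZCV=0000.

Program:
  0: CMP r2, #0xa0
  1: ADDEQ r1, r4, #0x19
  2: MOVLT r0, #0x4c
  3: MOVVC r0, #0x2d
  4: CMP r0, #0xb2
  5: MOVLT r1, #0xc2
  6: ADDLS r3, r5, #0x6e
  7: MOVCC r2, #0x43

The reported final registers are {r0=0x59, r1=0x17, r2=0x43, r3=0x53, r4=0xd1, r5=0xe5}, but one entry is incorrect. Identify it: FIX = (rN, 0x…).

FIX = (r1, 0x70)

[0] flags=1001 → (cmp)
[1] flags=1001 EQ?F → skip
[2] flags=1001 LT?F → skip
[3] flags=1001 VC?F → skip
[4] flags=1001 → (cmp)
[5] flags=1001 LT?F → skip
[6] flags=1001 LS?T → r3=0x53
[7] flags=1001 CC?T → r2=0x43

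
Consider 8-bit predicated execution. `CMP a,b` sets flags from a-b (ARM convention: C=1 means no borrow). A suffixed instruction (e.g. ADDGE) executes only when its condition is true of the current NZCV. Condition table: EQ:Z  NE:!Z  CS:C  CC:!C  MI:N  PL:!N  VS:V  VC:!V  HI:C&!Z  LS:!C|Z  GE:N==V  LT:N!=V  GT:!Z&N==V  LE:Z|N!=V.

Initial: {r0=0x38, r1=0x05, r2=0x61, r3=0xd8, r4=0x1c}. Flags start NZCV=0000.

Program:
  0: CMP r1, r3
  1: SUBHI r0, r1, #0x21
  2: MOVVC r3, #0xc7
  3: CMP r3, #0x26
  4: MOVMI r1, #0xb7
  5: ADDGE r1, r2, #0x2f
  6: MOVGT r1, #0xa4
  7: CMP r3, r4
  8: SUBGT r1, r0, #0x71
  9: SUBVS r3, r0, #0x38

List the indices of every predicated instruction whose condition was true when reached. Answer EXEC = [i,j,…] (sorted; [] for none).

[0] flags=0000 → (cmp)
[1] flags=0000 HI?F → skip
[2] flags=0000 VC?T → r3=0xc7
[3] flags=1010 → (cmp)
[4] flags=1010 MI?T → r1=0xb7
[5] flags=1010 GE?F → skip
[6] flags=1010 GT?F → skip
[7] flags=1010 → (cmp)
[8] flags=1010 GT?F → skip
[9] flags=1010 VS?F → skip

EXEC = [2,4]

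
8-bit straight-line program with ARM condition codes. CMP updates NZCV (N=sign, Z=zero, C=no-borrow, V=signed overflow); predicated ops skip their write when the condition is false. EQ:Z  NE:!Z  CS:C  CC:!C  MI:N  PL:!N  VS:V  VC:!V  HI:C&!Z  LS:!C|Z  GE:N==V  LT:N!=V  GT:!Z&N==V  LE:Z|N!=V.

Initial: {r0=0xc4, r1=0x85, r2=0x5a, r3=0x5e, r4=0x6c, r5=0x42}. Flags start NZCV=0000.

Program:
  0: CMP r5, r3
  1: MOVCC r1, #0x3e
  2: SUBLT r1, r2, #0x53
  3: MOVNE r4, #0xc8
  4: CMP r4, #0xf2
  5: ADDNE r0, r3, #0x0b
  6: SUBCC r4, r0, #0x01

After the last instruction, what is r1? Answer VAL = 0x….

[0] flags=1000 → (cmp)
[1] flags=1000 CC?T → r1=0x3e
[2] flags=1000 LT?T → r1=0x07
[3] flags=1000 NE?T → r4=0xc8
[4] flags=1000 → (cmp)
[5] flags=1000 NE?T → r0=0x69
[6] flags=1000 CC?T → r4=0x68

VAL = 0x07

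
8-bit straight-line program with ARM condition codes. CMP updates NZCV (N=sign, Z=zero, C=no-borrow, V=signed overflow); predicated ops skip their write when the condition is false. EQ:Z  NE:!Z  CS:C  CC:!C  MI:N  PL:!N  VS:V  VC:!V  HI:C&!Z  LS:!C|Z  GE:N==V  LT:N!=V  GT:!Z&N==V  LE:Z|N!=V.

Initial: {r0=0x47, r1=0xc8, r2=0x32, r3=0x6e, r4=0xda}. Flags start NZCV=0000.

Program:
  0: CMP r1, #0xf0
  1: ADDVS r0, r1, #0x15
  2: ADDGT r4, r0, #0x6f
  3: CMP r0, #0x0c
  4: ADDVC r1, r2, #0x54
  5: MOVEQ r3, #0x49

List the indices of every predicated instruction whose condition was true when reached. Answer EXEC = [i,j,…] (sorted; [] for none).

EXEC = [4]

[0] flags=1000 → (cmp)
[1] flags=1000 VS?F → skip
[2] flags=1000 GT?F → skip
[3] flags=0010 → (cmp)
[4] flags=0010 VC?T → r1=0x86
[5] flags=0010 EQ?F → skip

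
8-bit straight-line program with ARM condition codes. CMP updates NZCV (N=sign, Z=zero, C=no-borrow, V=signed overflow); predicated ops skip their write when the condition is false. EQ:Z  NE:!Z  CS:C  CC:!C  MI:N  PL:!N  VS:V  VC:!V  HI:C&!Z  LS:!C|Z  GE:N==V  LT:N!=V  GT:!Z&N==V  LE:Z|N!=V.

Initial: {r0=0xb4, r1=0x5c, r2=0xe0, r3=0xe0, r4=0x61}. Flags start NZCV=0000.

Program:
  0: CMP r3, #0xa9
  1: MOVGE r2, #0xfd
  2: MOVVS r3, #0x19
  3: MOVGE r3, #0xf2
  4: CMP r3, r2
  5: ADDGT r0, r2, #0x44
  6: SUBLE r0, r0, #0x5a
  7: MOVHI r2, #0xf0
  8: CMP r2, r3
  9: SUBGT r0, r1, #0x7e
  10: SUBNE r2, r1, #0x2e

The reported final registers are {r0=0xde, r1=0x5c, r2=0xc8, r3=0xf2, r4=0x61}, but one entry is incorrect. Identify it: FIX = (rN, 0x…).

[0] flags=0010 → (cmp)
[1] flags=0010 GE?T → r2=0xfd
[2] flags=0010 VS?F → skip
[3] flags=0010 GE?T → r3=0xf2
[4] flags=1000 → (cmp)
[5] flags=1000 GT?F → skip
[6] flags=1000 LE?T → r0=0x5a
[7] flags=1000 HI?F → skip
[8] flags=0010 → (cmp)
[9] flags=0010 GT?T → r0=0xde
[10] flags=0010 NE?T → r2=0x2e

FIX = (r2, 0x2e)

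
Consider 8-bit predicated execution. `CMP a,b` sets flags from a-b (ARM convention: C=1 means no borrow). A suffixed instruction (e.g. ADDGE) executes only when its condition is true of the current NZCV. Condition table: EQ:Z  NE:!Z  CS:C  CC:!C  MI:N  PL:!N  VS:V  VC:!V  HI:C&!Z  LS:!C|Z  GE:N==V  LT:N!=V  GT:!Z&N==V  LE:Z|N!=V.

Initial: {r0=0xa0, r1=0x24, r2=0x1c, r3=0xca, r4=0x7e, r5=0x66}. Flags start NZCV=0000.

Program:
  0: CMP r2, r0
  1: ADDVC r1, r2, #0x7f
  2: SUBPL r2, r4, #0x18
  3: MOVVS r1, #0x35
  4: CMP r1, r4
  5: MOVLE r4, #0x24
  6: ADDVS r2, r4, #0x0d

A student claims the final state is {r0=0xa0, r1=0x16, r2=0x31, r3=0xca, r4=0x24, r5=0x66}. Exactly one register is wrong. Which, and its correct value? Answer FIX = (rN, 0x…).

[0] flags=0000 → (cmp)
[1] flags=0000 VC?T → r1=0x9b
[2] flags=0000 PL?T → r2=0x66
[3] flags=0000 VS?F → skip
[4] flags=0011 → (cmp)
[5] flags=0011 LE?T → r4=0x24
[6] flags=0011 VS?T → r2=0x31

FIX = (r1, 0x9b)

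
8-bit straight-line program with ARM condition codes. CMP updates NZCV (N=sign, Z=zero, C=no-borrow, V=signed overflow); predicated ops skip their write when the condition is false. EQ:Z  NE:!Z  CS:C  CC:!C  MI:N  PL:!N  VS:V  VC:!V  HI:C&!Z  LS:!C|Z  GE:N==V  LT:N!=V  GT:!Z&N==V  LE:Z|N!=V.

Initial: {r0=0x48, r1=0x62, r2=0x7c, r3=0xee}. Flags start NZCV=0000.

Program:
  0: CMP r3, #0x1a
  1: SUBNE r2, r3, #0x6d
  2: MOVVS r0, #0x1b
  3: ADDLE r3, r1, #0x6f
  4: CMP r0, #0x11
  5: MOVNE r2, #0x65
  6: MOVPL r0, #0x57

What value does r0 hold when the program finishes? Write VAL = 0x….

[0] flags=1010 → (cmp)
[1] flags=1010 NE?T → r2=0x81
[2] flags=1010 VS?F → skip
[3] flags=1010 LE?T → r3=0xd1
[4] flags=0010 → (cmp)
[5] flags=0010 NE?T → r2=0x65
[6] flags=0010 PL?T → r0=0x57

VAL = 0x57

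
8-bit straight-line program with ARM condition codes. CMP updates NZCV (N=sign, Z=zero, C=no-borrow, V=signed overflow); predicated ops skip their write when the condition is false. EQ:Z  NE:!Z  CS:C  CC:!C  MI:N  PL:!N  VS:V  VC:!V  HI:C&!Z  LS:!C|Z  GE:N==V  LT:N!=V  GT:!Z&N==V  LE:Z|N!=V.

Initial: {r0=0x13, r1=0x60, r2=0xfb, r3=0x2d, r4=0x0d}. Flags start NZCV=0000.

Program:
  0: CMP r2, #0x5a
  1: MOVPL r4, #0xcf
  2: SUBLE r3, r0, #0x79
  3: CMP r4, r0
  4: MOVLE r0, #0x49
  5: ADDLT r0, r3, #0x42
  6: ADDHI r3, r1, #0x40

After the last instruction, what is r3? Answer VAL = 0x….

0: ✓ CMP  NZCV=1010
1: · MOVPL
2: ✓ SUBLE  r3←0x9a
3: ✓ CMP  NZCV=1000
4: ✓ MOVLE  r0←0x49
5: ✓ ADDLT  r0←0xdc
6: · ADDHI

VAL = 0x9a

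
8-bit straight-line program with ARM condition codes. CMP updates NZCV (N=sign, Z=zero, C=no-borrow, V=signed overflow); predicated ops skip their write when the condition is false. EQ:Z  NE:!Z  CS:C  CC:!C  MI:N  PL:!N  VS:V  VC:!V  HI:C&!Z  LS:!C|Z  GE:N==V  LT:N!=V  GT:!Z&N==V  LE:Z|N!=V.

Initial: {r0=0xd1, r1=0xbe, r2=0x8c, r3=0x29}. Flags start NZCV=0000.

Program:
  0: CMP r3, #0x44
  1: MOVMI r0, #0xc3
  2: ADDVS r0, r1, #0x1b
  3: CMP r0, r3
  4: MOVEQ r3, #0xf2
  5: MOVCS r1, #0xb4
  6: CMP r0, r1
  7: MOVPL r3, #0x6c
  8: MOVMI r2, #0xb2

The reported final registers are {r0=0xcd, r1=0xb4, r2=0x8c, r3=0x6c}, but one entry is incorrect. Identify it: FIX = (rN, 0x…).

FIX = (r0, 0xc3)

[0] flags=1000 → (cmp)
[1] flags=1000 MI?T → r0=0xc3
[2] flags=1000 VS?F → skip
[3] flags=1010 → (cmp)
[4] flags=1010 EQ?F → skip
[5] flags=1010 CS?T → r1=0xb4
[6] flags=0010 → (cmp)
[7] flags=0010 PL?T → r3=0x6c
[8] flags=0010 MI?F → skip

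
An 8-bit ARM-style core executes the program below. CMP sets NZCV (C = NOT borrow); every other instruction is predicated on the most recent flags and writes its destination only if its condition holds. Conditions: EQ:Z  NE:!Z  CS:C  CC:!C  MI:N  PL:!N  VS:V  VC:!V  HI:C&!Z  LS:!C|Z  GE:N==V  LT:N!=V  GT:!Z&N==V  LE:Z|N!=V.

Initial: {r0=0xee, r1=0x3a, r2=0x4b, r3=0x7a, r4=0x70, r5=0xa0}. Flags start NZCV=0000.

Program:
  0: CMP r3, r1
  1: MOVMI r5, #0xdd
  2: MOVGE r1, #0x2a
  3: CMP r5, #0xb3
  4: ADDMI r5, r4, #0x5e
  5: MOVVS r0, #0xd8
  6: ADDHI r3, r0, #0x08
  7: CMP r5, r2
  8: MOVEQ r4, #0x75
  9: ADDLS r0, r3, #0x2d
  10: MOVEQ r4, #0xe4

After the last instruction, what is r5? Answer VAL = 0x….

0: ✓ CMP  NZCV=0010
1: · MOVMI
2: ✓ MOVGE  r1←0x2a
3: ✓ CMP  NZCV=1000
4: ✓ ADDMI  r5←0xce
5: · MOVVS
6: · ADDHI
7: ✓ CMP  NZCV=1010
8: · MOVEQ
9: · ADDLS
10: · MOVEQ

VAL = 0xce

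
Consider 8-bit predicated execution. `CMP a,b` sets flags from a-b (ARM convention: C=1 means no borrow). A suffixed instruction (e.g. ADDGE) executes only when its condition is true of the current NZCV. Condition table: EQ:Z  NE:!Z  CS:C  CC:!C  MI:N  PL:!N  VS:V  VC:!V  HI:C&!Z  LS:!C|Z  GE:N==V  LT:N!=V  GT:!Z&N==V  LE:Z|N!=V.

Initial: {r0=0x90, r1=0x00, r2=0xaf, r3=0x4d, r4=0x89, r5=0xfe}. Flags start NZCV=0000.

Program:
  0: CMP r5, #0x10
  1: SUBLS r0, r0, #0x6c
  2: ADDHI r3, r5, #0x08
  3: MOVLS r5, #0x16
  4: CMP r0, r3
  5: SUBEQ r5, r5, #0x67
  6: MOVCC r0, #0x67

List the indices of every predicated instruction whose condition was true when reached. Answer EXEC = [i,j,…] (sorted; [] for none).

EXEC = [2]

0: ✓ CMP  NZCV=1010
1: · SUBLS
2: ✓ ADDHI  r3←0x06
3: · MOVLS
4: ✓ CMP  NZCV=1010
5: · SUBEQ
6: · MOVCC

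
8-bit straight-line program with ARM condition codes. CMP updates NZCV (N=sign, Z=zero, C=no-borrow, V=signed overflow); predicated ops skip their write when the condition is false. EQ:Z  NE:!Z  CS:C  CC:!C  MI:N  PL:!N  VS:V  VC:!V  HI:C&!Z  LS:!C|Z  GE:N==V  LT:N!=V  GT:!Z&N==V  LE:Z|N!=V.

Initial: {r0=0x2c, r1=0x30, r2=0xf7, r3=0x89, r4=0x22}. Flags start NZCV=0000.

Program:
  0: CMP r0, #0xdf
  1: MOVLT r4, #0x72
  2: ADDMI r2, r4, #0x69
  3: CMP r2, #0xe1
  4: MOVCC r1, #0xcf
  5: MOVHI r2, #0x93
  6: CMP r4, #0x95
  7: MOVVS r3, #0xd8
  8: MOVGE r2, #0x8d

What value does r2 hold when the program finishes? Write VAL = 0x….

VAL = 0x8d

[0] flags=0000 → (cmp)
[1] flags=0000 LT?F → skip
[2] flags=0000 MI?F → skip
[3] flags=0010 → (cmp)
[4] flags=0010 CC?F → skip
[5] flags=0010 HI?T → r2=0x93
[6] flags=1001 → (cmp)
[7] flags=1001 VS?T → r3=0xd8
[8] flags=1001 GE?T → r2=0x8d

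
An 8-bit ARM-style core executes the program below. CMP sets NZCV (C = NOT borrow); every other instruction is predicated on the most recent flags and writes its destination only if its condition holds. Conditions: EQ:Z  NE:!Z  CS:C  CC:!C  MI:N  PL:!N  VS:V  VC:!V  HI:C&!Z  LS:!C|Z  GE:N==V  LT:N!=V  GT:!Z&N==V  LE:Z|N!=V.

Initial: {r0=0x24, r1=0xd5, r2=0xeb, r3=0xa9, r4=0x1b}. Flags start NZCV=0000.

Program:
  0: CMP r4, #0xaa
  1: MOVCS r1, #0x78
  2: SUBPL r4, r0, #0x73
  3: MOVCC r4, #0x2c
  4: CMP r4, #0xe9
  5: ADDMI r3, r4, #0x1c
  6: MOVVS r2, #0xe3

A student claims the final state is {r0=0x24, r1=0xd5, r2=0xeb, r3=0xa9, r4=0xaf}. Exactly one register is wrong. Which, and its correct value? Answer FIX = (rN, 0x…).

[0] flags=0000 → (cmp)
[1] flags=0000 CS?F → skip
[2] flags=0000 PL?T → r4=0xb1
[3] flags=0000 CC?T → r4=0x2c
[4] flags=0000 → (cmp)
[5] flags=0000 MI?F → skip
[6] flags=0000 VS?F → skip

FIX = (r4, 0x2c)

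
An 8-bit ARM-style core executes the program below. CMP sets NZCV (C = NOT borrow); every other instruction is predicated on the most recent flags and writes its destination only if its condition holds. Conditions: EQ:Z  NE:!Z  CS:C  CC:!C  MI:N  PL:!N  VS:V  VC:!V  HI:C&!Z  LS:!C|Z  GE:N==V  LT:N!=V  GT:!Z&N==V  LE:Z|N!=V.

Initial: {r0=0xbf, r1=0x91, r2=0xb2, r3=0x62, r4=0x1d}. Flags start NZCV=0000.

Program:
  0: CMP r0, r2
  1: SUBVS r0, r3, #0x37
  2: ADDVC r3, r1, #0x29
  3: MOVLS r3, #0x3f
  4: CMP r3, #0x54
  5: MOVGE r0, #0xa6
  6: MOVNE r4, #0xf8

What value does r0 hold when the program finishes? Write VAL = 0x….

0: ✓ CMP  NZCV=0010
1: · SUBVS
2: ✓ ADDVC  r3←0xba
3: · MOVLS
4: ✓ CMP  NZCV=0011
5: · MOVGE
6: ✓ MOVNE  r4←0xf8

VAL = 0xbf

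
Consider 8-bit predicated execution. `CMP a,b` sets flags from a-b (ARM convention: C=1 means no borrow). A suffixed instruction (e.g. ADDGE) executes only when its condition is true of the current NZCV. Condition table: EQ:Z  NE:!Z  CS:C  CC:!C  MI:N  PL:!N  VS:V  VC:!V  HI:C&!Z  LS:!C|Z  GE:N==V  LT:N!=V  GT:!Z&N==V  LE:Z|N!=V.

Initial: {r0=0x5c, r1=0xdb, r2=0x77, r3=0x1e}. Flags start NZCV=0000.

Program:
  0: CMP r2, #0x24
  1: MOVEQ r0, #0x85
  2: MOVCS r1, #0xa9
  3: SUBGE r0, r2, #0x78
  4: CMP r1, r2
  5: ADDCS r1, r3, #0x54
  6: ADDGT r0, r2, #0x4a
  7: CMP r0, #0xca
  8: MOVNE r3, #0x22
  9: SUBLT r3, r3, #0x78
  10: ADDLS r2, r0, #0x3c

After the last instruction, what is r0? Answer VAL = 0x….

[0] flags=0010 → (cmp)
[1] flags=0010 EQ?F → skip
[2] flags=0010 CS?T → r1=0xa9
[3] flags=0010 GE?T → r0=0xff
[4] flags=0011 → (cmp)
[5] flags=0011 CS?T → r1=0x72
[6] flags=0011 GT?F → skip
[7] flags=0010 → (cmp)
[8] flags=0010 NE?T → r3=0x22
[9] flags=0010 LT?F → skip
[10] flags=0010 LS?F → skip

VAL = 0xff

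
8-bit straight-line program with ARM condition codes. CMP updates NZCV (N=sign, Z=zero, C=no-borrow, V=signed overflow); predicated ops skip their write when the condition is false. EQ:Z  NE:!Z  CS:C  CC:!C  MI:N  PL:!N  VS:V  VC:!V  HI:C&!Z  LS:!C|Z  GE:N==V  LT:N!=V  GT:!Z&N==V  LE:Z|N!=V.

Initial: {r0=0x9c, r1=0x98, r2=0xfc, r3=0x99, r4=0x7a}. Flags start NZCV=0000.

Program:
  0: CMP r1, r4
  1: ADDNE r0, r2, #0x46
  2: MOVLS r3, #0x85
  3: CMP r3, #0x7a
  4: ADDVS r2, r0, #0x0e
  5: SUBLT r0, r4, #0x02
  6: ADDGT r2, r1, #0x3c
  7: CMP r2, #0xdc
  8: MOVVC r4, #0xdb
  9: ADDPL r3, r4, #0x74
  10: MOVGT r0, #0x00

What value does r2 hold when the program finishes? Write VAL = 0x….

[0] flags=0011 → (cmp)
[1] flags=0011 NE?T → r0=0x42
[2] flags=0011 LS?F → skip
[3] flags=0011 → (cmp)
[4] flags=0011 VS?T → r2=0x50
[5] flags=0011 LT?T → r0=0x78
[6] flags=0011 GT?F → skip
[7] flags=0000 → (cmp)
[8] flags=0000 VC?T → r4=0xdb
[9] flags=0000 PL?T → r3=0x4f
[10] flags=0000 GT?T → r0=0x00

VAL = 0x50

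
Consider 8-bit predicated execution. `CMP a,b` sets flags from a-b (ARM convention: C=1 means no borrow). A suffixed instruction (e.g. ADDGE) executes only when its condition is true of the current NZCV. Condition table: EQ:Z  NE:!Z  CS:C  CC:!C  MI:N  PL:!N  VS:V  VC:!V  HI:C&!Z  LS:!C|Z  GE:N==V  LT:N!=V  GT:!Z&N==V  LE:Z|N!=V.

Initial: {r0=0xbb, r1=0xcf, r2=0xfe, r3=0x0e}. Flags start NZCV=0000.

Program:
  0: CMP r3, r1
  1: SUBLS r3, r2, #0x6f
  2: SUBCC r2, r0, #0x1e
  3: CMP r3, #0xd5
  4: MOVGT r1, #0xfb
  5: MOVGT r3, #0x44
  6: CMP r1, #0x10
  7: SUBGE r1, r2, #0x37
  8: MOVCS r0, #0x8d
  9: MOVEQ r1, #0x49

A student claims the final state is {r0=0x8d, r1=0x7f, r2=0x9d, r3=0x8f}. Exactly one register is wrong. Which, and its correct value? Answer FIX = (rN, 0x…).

[0] flags=0000 → (cmp)
[1] flags=0000 LS?T → r3=0x8f
[2] flags=0000 CC?T → r2=0x9d
[3] flags=1000 → (cmp)
[4] flags=1000 GT?F → skip
[5] flags=1000 GT?F → skip
[6] flags=1010 → (cmp)
[7] flags=1010 GE?F → skip
[8] flags=1010 CS?T → r0=0x8d
[9] flags=1010 EQ?F → skip

FIX = (r1, 0xcf)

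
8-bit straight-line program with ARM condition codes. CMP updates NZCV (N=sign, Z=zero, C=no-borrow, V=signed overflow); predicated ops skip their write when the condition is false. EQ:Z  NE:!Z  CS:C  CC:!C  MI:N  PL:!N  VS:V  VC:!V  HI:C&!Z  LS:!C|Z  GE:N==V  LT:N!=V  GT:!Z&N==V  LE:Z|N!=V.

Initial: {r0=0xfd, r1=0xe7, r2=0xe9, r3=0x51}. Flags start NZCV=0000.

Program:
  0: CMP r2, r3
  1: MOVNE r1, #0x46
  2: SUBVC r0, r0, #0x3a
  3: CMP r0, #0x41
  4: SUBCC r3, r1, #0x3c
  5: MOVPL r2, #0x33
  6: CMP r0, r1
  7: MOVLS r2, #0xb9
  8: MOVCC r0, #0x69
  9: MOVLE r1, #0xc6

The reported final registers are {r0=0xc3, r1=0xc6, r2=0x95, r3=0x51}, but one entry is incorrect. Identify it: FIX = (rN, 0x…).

FIX = (r2, 0xe9)

0: ✓ CMP  NZCV=1010
1: ✓ MOVNE  r1←0x46
2: ✓ SUBVC  r0←0xc3
3: ✓ CMP  NZCV=1010
4: · SUBCC
5: · MOVPL
6: ✓ CMP  NZCV=0011
7: · MOVLS
8: · MOVCC
9: ✓ MOVLE  r1←0xc6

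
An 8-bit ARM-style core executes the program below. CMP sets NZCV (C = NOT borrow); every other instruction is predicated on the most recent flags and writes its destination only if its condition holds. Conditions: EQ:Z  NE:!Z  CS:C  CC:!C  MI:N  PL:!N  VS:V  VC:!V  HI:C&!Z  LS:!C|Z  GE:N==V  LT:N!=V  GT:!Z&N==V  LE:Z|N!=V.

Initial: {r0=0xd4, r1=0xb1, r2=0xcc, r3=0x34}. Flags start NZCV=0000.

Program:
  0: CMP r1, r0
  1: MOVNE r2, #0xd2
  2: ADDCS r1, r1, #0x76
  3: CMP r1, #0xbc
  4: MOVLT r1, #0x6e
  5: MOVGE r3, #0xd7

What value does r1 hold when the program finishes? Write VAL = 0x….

0: ✓ CMP  NZCV=1000
1: ✓ MOVNE  r2←0xd2
2: · ADDCS
3: ✓ CMP  NZCV=1000
4: ✓ MOVLT  r1←0x6e
5: · MOVGE

VAL = 0x6e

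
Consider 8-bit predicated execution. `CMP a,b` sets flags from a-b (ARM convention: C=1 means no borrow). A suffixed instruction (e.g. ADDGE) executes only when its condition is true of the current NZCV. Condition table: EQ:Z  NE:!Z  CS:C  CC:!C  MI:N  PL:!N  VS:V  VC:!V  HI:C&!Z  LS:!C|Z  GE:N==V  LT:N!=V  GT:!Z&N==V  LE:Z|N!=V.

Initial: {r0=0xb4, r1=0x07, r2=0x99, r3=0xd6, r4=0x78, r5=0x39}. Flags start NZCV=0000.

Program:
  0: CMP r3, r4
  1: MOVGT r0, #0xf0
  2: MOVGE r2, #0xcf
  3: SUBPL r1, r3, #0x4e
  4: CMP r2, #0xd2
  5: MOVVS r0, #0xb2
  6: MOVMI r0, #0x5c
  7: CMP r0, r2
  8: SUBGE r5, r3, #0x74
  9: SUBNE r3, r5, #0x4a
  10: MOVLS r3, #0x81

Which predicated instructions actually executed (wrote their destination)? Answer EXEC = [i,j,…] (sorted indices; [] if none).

[0] flags=0011 → (cmp)
[1] flags=0011 GT?F → skip
[2] flags=0011 GE?F → skip
[3] flags=0011 PL?T → r1=0x88
[4] flags=1000 → (cmp)
[5] flags=1000 VS?F → skip
[6] flags=1000 MI?T → r0=0x5c
[7] flags=1001 → (cmp)
[8] flags=1001 GE?T → r5=0x62
[9] flags=1001 NE?T → r3=0x18
[10] flags=1001 LS?T → r3=0x81

EXEC = [3,6,8,9,10]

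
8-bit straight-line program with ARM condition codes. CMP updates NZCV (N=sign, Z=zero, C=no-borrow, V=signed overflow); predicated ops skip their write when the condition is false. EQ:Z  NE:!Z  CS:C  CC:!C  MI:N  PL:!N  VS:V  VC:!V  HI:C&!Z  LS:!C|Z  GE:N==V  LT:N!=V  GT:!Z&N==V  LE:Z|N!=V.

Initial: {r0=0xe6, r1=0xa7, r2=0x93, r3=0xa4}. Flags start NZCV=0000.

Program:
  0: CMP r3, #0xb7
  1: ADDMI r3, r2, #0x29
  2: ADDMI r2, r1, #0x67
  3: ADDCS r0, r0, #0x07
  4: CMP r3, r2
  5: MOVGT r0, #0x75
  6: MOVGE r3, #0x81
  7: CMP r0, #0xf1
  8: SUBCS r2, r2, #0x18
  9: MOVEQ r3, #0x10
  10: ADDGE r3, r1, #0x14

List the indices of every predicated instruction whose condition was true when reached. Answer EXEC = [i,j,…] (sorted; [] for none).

0: ✓ CMP  NZCV=1000
1: ✓ ADDMI  r3←0xbc
2: ✓ ADDMI  r2←0x0e
3: · ADDCS
4: ✓ CMP  NZCV=1010
5: · MOVGT
6: · MOVGE
7: ✓ CMP  NZCV=1000
8: · SUBCS
9: · MOVEQ
10: · ADDGE

EXEC = [1,2]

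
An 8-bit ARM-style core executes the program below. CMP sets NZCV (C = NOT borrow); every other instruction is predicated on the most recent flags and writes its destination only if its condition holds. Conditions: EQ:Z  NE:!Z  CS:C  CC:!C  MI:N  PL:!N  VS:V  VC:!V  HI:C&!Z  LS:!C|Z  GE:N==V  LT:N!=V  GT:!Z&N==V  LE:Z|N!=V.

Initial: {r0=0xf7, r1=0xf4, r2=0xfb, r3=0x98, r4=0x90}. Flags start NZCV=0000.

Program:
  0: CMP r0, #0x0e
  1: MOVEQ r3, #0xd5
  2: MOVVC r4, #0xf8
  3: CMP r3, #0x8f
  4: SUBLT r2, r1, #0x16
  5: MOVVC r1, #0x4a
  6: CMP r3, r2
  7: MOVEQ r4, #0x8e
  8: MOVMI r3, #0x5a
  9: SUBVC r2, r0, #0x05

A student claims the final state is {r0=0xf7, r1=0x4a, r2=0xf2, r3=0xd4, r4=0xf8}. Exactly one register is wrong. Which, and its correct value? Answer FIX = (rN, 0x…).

FIX = (r3, 0x5a)

0: ✓ CMP  NZCV=1010
1: · MOVEQ
2: ✓ MOVVC  r4←0xf8
3: ✓ CMP  NZCV=0010
4: · SUBLT
5: ✓ MOVVC  r1←0x4a
6: ✓ CMP  NZCV=1000
7: · MOVEQ
8: ✓ MOVMI  r3←0x5a
9: ✓ SUBVC  r2←0xf2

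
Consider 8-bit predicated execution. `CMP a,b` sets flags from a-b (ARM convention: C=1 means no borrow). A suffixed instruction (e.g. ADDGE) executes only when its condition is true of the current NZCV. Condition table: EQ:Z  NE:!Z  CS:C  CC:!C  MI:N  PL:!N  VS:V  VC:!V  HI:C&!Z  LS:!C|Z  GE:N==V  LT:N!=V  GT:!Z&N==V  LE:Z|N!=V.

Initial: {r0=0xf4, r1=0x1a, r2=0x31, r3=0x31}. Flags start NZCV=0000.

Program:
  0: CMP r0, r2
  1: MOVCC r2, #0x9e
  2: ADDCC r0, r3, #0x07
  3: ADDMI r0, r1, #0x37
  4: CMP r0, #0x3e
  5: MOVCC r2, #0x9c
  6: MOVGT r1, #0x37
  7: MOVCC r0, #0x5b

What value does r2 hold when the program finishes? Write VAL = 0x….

[0] flags=1010 → (cmp)
[1] flags=1010 CC?F → skip
[2] flags=1010 CC?F → skip
[3] flags=1010 MI?T → r0=0x51
[4] flags=0010 → (cmp)
[5] flags=0010 CC?F → skip
[6] flags=0010 GT?T → r1=0x37
[7] flags=0010 CC?F → skip

VAL = 0x31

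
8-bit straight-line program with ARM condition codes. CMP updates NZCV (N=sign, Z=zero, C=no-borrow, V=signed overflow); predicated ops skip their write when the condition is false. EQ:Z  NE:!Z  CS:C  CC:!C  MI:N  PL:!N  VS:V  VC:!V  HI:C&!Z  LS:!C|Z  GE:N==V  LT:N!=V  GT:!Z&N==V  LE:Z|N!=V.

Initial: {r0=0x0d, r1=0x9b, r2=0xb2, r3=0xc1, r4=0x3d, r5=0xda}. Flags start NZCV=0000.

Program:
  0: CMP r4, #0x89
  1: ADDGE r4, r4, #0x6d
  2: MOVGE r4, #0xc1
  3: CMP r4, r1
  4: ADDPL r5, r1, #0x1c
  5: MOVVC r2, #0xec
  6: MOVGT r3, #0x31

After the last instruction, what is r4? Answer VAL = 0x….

[0] flags=1001 → (cmp)
[1] flags=1001 GE?T → r4=0xaa
[2] flags=1001 GE?T → r4=0xc1
[3] flags=0010 → (cmp)
[4] flags=0010 PL?T → r5=0xb7
[5] flags=0010 VC?T → r2=0xec
[6] flags=0010 GT?T → r3=0x31

VAL = 0xc1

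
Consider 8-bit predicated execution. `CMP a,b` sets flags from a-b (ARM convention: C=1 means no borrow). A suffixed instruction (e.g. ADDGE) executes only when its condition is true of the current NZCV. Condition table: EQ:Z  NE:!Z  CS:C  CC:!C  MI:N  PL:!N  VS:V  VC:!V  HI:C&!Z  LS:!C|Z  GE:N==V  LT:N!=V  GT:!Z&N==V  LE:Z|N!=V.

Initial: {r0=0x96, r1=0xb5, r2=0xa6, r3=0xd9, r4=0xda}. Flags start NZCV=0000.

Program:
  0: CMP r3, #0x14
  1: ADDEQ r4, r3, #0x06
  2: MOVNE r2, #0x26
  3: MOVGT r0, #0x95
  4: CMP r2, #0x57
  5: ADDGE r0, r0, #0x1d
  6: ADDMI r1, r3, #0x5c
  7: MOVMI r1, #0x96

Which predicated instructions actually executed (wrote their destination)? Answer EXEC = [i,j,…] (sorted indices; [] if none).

EXEC = [2,6,7]

0: ✓ CMP  NZCV=1010
1: · ADDEQ
2: ✓ MOVNE  r2←0x26
3: · MOVGT
4: ✓ CMP  NZCV=1000
5: · ADDGE
6: ✓ ADDMI  r1←0x35
7: ✓ MOVMI  r1←0x96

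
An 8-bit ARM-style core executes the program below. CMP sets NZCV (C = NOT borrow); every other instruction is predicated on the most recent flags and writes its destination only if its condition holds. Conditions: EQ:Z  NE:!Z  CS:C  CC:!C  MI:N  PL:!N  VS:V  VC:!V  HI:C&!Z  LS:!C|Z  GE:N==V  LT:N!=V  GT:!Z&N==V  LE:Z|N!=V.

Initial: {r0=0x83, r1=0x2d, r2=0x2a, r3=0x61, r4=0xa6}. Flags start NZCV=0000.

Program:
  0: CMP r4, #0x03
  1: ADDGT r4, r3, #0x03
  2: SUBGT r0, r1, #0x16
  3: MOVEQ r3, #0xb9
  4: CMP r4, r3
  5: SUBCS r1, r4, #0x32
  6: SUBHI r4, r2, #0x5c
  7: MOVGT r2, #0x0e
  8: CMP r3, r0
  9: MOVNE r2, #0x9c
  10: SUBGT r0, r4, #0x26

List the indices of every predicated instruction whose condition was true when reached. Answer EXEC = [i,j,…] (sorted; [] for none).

0: ✓ CMP  NZCV=1010
1: · ADDGT
2: · SUBGT
3: · MOVEQ
4: ✓ CMP  NZCV=0011
5: ✓ SUBCS  r1←0x74
6: ✓ SUBHI  r4←0xce
7: · MOVGT
8: ✓ CMP  NZCV=1001
9: ✓ MOVNE  r2←0x9c
10: ✓ SUBGT  r0←0xa8

EXEC = [5,6,9,10]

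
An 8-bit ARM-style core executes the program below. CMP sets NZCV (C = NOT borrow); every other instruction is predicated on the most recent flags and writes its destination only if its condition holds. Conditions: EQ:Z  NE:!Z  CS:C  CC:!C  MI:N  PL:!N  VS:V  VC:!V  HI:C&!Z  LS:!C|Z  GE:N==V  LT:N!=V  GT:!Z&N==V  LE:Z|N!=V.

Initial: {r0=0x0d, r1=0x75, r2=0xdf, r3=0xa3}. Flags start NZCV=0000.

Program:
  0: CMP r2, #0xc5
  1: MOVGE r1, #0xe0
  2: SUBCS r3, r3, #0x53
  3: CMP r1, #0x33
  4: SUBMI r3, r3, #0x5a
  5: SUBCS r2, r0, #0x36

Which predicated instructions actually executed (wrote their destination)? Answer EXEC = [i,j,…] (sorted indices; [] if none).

EXEC = [1,2,4,5]

0: ✓ CMP  NZCV=0010
1: ✓ MOVGE  r1←0xe0
2: ✓ SUBCS  r3←0x50
3: ✓ CMP  NZCV=1010
4: ✓ SUBMI  r3←0xf6
5: ✓ SUBCS  r2←0xd7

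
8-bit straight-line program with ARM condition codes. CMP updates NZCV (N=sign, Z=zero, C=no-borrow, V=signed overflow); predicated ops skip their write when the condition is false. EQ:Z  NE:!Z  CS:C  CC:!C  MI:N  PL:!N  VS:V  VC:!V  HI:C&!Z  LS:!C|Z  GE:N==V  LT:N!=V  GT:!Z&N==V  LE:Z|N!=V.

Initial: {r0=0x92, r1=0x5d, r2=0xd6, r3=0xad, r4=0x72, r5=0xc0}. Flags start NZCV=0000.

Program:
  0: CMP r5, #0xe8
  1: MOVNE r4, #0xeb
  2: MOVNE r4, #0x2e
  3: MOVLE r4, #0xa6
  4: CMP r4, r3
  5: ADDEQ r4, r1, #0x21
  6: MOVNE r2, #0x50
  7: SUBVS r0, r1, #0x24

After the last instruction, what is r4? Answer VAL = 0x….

[0] flags=1000 → (cmp)
[1] flags=1000 NE?T → r4=0xeb
[2] flags=1000 NE?T → r4=0x2e
[3] flags=1000 LE?T → r4=0xa6
[4] flags=1000 → (cmp)
[5] flags=1000 EQ?F → skip
[6] flags=1000 NE?T → r2=0x50
[7] flags=1000 VS?F → skip

VAL = 0xa6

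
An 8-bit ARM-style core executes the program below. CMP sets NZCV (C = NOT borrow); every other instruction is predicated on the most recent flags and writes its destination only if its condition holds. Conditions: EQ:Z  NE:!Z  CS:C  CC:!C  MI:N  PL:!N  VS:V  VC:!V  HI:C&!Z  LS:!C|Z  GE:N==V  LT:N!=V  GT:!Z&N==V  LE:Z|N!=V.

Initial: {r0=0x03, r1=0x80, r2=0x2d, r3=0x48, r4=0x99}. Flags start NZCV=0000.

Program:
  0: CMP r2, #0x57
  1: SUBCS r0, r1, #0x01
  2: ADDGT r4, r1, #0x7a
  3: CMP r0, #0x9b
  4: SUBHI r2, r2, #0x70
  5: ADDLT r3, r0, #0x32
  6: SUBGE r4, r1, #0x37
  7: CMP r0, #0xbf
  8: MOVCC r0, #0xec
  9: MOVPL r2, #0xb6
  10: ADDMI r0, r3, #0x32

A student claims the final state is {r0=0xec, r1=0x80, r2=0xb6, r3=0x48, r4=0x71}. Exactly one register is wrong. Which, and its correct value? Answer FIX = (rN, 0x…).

[0] flags=1000 → (cmp)
[1] flags=1000 CS?F → skip
[2] flags=1000 GT?F → skip
[3] flags=0000 → (cmp)
[4] flags=0000 HI?F → skip
[5] flags=0000 LT?F → skip
[6] flags=0000 GE?T → r4=0x49
[7] flags=0000 → (cmp)
[8] flags=0000 CC?T → r0=0xec
[9] flags=0000 PL?T → r2=0xb6
[10] flags=0000 MI?F → skip

FIX = (r4, 0x49)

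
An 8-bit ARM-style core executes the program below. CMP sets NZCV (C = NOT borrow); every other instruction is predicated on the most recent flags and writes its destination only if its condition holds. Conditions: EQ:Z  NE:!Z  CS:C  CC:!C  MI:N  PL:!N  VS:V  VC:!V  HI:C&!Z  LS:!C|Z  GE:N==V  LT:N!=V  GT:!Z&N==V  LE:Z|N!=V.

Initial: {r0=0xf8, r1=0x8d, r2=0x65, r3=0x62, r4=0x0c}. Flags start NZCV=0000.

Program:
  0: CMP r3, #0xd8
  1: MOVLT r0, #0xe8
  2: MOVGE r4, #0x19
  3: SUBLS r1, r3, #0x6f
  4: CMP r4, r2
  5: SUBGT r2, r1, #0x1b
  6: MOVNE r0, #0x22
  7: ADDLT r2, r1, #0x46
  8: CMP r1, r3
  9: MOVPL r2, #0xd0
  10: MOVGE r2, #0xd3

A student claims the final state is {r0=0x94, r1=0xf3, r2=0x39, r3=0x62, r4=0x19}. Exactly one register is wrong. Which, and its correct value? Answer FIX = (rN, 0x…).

FIX = (r0, 0x22)

0: ✓ CMP  NZCV=1001
1: · MOVLT
2: ✓ MOVGE  r4←0x19
3: ✓ SUBLS  r1←0xf3
4: ✓ CMP  NZCV=1000
5: · SUBGT
6: ✓ MOVNE  r0←0x22
7: ✓ ADDLT  r2←0x39
8: ✓ CMP  NZCV=1010
9: · MOVPL
10: · MOVGE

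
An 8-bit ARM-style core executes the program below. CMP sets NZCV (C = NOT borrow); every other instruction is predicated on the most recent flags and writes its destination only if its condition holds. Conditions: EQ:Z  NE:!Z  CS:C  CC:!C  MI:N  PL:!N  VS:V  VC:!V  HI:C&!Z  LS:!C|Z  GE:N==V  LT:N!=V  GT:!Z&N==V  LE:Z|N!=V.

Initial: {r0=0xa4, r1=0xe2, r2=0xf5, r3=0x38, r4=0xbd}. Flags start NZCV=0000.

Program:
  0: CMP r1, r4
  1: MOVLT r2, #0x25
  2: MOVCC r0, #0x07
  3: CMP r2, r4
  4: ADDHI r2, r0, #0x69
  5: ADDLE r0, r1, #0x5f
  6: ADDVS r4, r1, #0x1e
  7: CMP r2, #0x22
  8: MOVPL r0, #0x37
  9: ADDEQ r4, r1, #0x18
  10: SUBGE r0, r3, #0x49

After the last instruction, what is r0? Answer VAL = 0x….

[0] flags=0010 → (cmp)
[1] flags=0010 LT?F → skip
[2] flags=0010 CC?F → skip
[3] flags=0010 → (cmp)
[4] flags=0010 HI?T → r2=0x0d
[5] flags=0010 LE?F → skip
[6] flags=0010 VS?F → skip
[7] flags=1000 → (cmp)
[8] flags=1000 PL?F → skip
[9] flags=1000 EQ?F → skip
[10] flags=1000 GE?F → skip

VAL = 0xa4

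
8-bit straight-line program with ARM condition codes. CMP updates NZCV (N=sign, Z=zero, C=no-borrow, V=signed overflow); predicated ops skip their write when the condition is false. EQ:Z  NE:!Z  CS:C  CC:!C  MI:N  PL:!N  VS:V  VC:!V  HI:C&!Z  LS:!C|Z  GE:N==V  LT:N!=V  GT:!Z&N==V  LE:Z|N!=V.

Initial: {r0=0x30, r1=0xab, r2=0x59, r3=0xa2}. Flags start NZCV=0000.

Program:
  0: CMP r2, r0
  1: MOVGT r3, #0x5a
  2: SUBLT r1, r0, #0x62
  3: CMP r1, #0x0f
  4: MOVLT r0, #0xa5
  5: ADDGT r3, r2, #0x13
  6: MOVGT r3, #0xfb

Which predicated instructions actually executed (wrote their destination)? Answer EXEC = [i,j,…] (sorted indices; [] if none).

EXEC = [1,4]

0: ✓ CMP  NZCV=0010
1: ✓ MOVGT  r3←0x5a
2: · SUBLT
3: ✓ CMP  NZCV=1010
4: ✓ MOVLT  r0←0xa5
5: · ADDGT
6: · MOVGT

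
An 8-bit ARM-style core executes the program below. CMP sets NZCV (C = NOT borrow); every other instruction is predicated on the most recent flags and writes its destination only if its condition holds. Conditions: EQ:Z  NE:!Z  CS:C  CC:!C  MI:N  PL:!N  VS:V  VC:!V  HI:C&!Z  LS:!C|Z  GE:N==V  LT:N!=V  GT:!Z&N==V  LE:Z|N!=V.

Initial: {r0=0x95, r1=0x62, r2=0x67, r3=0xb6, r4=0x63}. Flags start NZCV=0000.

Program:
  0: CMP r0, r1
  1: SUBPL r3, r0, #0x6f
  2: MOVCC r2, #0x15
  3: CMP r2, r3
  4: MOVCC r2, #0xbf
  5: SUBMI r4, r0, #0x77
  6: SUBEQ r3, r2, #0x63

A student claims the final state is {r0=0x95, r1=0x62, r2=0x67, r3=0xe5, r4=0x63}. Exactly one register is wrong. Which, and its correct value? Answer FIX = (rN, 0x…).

FIX = (r3, 0x26)

0: ✓ CMP  NZCV=0011
1: ✓ SUBPL  r3←0x26
2: · MOVCC
3: ✓ CMP  NZCV=0010
4: · MOVCC
5: · SUBMI
6: · SUBEQ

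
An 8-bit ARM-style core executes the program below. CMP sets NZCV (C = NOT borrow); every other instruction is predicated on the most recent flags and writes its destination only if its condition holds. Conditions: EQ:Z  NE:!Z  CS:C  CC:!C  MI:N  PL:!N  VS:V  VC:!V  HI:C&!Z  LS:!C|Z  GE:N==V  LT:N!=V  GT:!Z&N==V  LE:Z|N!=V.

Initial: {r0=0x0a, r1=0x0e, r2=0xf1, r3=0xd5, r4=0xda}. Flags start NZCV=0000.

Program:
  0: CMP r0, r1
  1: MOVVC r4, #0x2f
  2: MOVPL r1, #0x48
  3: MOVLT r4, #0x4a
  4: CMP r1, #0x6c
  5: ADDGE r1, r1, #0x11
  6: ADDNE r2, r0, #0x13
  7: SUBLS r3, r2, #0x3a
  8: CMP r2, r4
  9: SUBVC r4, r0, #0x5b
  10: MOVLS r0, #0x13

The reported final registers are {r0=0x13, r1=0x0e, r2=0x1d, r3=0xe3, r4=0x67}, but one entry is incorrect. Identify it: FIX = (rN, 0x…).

FIX = (r4, 0xaf)

0: ✓ CMP  NZCV=1000
1: ✓ MOVVC  r4←0x2f
2: · MOVPL
3: ✓ MOVLT  r4←0x4a
4: ✓ CMP  NZCV=1000
5: · ADDGE
6: ✓ ADDNE  r2←0x1d
7: ✓ SUBLS  r3←0xe3
8: ✓ CMP  NZCV=1000
9: ✓ SUBVC  r4←0xaf
10: ✓ MOVLS  r0←0x13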